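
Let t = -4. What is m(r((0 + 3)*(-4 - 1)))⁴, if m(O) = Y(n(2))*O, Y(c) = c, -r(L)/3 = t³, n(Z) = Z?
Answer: 21743271936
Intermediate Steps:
r(L) = 192 (r(L) = -3*(-4)³ = -3*(-64) = 192)
m(O) = 2*O
m(r((0 + 3)*(-4 - 1)))⁴ = (2*192)⁴ = 384⁴ = 21743271936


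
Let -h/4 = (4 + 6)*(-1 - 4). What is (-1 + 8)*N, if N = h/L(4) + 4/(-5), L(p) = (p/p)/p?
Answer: 27972/5 ≈ 5594.4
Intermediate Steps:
L(p) = 1/p
h = 200 (h = -4*(4 + 6)*(-1 - 4) = -40*(-5) = -4*(-50) = 200)
N = 3996/5 (N = 200/(1/4) + 4/(-5) = 200/(¼) + 4*(-⅕) = 200*4 - ⅘ = 800 - ⅘ = 3996/5 ≈ 799.20)
(-1 + 8)*N = (-1 + 8)*(3996/5) = 7*(3996/5) = 27972/5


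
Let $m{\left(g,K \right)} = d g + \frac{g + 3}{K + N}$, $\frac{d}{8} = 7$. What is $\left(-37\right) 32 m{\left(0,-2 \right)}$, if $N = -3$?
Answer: $\frac{3552}{5} \approx 710.4$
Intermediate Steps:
$d = 56$ ($d = 8 \cdot 7 = 56$)
$m{\left(g,K \right)} = 56 g + \frac{3 + g}{-3 + K}$ ($m{\left(g,K \right)} = 56 g + \frac{g + 3}{K - 3} = 56 g + \frac{3 + g}{-3 + K}$)
$\left(-37\right) 32 m{\left(0,-2 \right)} = \left(-37\right) 32 \frac{3 - 0 + 56 \left(-2\right) 0}{-3 - 2} = - 1184 \frac{3 + 0 + 0}{-5} = - 1184 \left(\left(- \frac{1}{5}\right) 3\right) = \left(-1184\right) \left(- \frac{3}{5}\right) = \frac{3552}{5}$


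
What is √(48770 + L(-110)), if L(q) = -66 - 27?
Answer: √48677 ≈ 220.63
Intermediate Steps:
L(q) = -93
√(48770 + L(-110)) = √(48770 - 93) = √48677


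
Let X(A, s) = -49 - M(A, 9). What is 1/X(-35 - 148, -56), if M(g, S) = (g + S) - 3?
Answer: 1/128 ≈ 0.0078125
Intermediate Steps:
M(g, S) = -3 + S + g (M(g, S) = (S + g) - 3 = -3 + S + g)
X(A, s) = -55 - A (X(A, s) = -49 - (-3 + 9 + A) = -49 - (6 + A) = -49 + (-6 - A) = -55 - A)
1/X(-35 - 148, -56) = 1/(-55 - (-35 - 148)) = 1/(-55 - 1*(-183)) = 1/(-55 + 183) = 1/128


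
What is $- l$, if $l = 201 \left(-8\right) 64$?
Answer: $102912$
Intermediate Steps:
$l = -102912$ ($l = \left(-1608\right) 64 = -102912$)
$- l = \left(-1\right) \left(-102912\right) = 102912$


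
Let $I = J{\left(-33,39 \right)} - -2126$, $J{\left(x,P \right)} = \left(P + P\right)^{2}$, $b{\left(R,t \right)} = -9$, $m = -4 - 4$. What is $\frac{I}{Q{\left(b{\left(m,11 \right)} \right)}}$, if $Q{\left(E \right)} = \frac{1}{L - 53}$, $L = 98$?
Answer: $369450$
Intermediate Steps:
$m = -8$
$J{\left(x,P \right)} = 4 P^{2}$ ($J{\left(x,P \right)} = \left(2 P\right)^{2} = 4 P^{2}$)
$Q{\left(E \right)} = \frac{1}{45}$ ($Q{\left(E \right)} = \frac{1}{98 - 53} = \frac{1}{45}$)
$I = 8210$ ($I = 4 \cdot 39^{2} - -2126 = 4 \cdot 1521 + 2126 = 6084 + 2126 = 8210$)
$\frac{I}{Q{\left(b{\left(m,11 \right)} \right)}} = 8210 \frac{1}{\frac{1}{45}} = 8210 \cdot 45 = 369450$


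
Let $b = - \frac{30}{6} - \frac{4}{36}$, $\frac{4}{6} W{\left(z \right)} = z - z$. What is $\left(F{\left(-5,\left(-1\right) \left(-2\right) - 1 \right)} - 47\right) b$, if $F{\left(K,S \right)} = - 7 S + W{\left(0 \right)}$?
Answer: $276$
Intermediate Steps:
$W{\left(z \right)} = 0$ ($W{\left(z \right)} = \frac{3 \left(z - z\right)}{2} = \frac{3}{2} \cdot 0 = 0$)
$b = - \frac{46}{9}$ ($b = \left(-30\right) \frac{1}{6} - \frac{1}{9} = -5 - \frac{1}{9} = - \frac{46}{9} \approx -5.1111$)
$F{\left(K,S \right)} = - 7 S$ ($F{\left(K,S \right)} = - 7 S + 0 = - 7 S$)
$\left(F{\left(-5,\left(-1\right) \left(-2\right) - 1 \right)} - 47\right) b = \left(- 7 \left(\left(-1\right) \left(-2\right) - 1\right) - 47\right) \left(- \frac{46}{9}\right) = \left(- 7 \left(2 - 1\right) - 47\right) \left(- \frac{46}{9}\right) = \left(\left(-7\right) 1 - 47\right) \left(- \frac{46}{9}\right) = \left(-7 - 47\right) \left(- \frac{46}{9}\right) = \left(-54\right) \left(- \frac{46}{9}\right) = 276$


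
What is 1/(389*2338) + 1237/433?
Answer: 1125029667/393805706 ≈ 2.8568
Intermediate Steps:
1/(389*2338) + 1237/433 = (1/389)*(1/2338) + 1237*(1/433) = 1/909482 + 1237/433 = 1125029667/393805706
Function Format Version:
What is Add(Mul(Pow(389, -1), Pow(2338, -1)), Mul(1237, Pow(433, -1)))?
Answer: Rational(1125029667, 393805706) ≈ 2.8568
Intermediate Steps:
Add(Mul(Pow(389, -1), Pow(2338, -1)), Mul(1237, Pow(433, -1))) = Add(Mul(Rational(1, 389), Rational(1, 2338)), Mul(1237, Rational(1, 433))) = Add(Rational(1, 909482), Rational(1237, 433)) = Rational(1125029667, 393805706)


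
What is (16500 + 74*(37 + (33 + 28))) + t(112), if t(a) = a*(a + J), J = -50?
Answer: 30696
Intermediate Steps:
t(a) = a*(-50 + a) (t(a) = a*(a - 50) = a*(-50 + a))
(16500 + 74*(37 + (33 + 28))) + t(112) = (16500 + 74*(37 + (33 + 28))) + 112*(-50 + 112) = (16500 + 74*(37 + 61)) + 112*62 = (16500 + 74*98) + 6944 = (16500 + 7252) + 6944 = 23752 + 6944 = 30696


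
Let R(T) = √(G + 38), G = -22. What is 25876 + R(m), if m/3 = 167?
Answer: 25880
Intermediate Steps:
m = 501 (m = 3*167 = 501)
R(T) = 4 (R(T) = √(-22 + 38) = √16 = 4)
25876 + R(m) = 25876 + 4 = 25880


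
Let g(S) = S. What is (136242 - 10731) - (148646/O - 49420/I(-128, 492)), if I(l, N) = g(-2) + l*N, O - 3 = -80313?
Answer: 158702576748142/1264440795 ≈ 1.2551e+5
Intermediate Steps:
O = -80310 (O = 3 - 80313 = -80310)
I(l, N) = -2 + N*l (I(l, N) = -2 + l*N = -2 + N*l)
(136242 - 10731) - (148646/O - 49420/I(-128, 492)) = (136242 - 10731) - (148646/(-80310) - 49420/(-2 + 492*(-128))) = 125511 - (148646*(-1/80310) - 49420/(-2 - 62976)) = 125511 - (-74323/40155 - 49420/(-62978)) = 125511 - (-74323/40155 - 49420*(-1/62978)) = 125511 - (-74323/40155 + 24710/31489) = 125511 - 1*(-1348126897/1264440795) = 125511 + 1348126897/1264440795 = 158702576748142/1264440795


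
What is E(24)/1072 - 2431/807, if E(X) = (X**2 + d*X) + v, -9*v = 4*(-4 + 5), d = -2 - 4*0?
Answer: -1635221/648828 ≈ -2.5203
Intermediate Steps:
d = -2 (d = -2 + 0 = -2)
v = -4/9 (v = -4*(-4 + 5)/9 = -4/9 ≈ -0.44444)
E(X) = -4/9 + X**2 - 2*X (E(X) = (X**2 - 2*X) - 4/9 = -4/9 + X**2 - 2*X)
E(24)/1072 - 2431/807 = (-4/9 + 24**2 - 2*24)/1072 - 2431/807 = (-4/9 + 576 - 48)*(1/1072) - 2431*1/807 = (4748/9)*(1/1072) - 2431/807 = 1187/2412 - 2431/807 = -1635221/648828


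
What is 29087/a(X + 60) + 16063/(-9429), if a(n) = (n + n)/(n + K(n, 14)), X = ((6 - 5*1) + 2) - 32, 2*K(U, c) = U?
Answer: 822719717/37716 ≈ 21814.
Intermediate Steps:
K(U, c) = U/2
X = -29 (X = ((6 - 5) + 2) - 32 = (1 + 2) - 32 = 3 - 32 = -29)
a(n) = 4/3 (a(n) = (n + n)/(n + n/2) = (2*n)/((3*n/2)) = (2*n)*(2/(3*n)) = 4/3)
29087/a(X + 60) + 16063/(-9429) = 29087/(4/3) + 16063/(-9429) = 29087*(¾) + 16063*(-1/9429) = 87261/4 - 16063/9429 = 822719717/37716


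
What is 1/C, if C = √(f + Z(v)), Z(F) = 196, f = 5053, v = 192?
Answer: √5249/5249 ≈ 0.013803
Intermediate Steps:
C = √5249 (C = √(5053 + 196) = √5249 ≈ 72.450)
1/C = 1/(√5249) = √5249/5249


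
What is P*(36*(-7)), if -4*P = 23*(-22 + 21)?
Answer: -1449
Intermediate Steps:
P = 23/4 (P = -23*(-22 + 21)/4 = -23*(-1)/4 = -¼*(-23) = 23/4 ≈ 5.7500)
P*(36*(-7)) = 23*(36*(-7))/4 = (23/4)*(-252) = -1449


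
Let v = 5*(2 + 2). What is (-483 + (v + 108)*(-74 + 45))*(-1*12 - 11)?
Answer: 96485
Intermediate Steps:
v = 20 (v = 5*4 = 20)
(-483 + (v + 108)*(-74 + 45))*(-1*12 - 11) = (-483 + (20 + 108)*(-74 + 45))*(-1*12 - 11) = (-483 + 128*(-29))*(-12 - 11) = (-483 - 3712)*(-23) = -4195*(-23) = 96485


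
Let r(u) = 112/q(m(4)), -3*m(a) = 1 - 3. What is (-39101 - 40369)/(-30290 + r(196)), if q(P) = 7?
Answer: 39735/15137 ≈ 2.6250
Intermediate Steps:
m(a) = ⅔ (m(a) = -(1 - 3)/3 = -⅓*(-2) = ⅔)
r(u) = 16 (r(u) = 112/7 = 112*(⅐) = 16)
(-39101 - 40369)/(-30290 + r(196)) = (-39101 - 40369)/(-30290 + 16) = -79470/(-30274) = -79470*(-1/30274) = 39735/15137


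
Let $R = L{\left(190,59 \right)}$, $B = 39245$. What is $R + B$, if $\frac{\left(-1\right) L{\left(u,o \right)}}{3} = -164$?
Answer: $39737$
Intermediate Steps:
$L{\left(u,o \right)} = 492$ ($L{\left(u,o \right)} = \left(-3\right) \left(-164\right) = 492$)
$R = 492$
$R + B = 492 + 39245 = 39737$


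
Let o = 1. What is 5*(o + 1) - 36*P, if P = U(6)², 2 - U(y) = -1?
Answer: -314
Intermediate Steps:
U(y) = 3 (U(y) = 2 - 1*(-1) = 2 + 1 = 3)
P = 9 (P = 3² = 9)
5*(o + 1) - 36*P = 5*(1 + 1) - 36*9 = 5*2 - 324 = 10 - 324 = -314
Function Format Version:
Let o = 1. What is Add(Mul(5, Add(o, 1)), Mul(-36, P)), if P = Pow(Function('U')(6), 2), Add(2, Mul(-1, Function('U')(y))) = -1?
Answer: -314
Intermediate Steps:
Function('U')(y) = 3 (Function('U')(y) = Add(2, Mul(-1, -1)) = Add(2, 1) = 3)
P = 9 (P = Pow(3, 2) = 9)
Add(Mul(5, Add(o, 1)), Mul(-36, P)) = Add(Mul(5, Add(1, 1)), Mul(-36, 9)) = Add(Mul(5, 2), -324) = Add(10, -324) = -314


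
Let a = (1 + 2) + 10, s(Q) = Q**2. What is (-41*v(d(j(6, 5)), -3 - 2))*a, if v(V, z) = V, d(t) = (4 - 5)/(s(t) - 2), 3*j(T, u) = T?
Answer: 533/2 ≈ 266.50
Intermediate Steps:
j(T, u) = T/3
a = 13 (a = 3 + 10 = 13)
d(t) = -1/(-2 + t**2) (d(t) = (4 - 5)/(t**2 - 2) = -1/(-2 + t**2))
(-41*v(d(j(6, 5)), -3 - 2))*a = -(-41)/(-2 + ((1/3)*6)**2)*13 = -(-41)/(-2 + 2**2)*13 = -(-41)/(-2 + 4)*13 = -(-41)/2*13 = -41*(-1/2)*13 = (41/2)*13 = 533/2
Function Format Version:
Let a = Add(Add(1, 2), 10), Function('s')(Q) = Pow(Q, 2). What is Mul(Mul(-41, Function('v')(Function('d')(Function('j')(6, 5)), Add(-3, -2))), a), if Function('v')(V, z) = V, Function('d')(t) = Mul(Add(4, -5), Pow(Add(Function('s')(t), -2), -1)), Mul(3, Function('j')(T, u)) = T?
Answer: Rational(533, 2) ≈ 266.50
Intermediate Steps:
Function('j')(T, u) = Mul(Rational(1, 3), T)
a = 13 (a = Add(3, 10) = 13)
Function('d')(t) = Mul(-1, Pow(Add(-2, Pow(t, 2)), -1)) (Function('d')(t) = Mul(Add(4, -5), Pow(Add(Pow(t, 2), -2), -1)) = Mul(-1, Pow(Add(-2, Pow(t, 2)), -1)))
Mul(Mul(-41, Function('v')(Function('d')(Function('j')(6, 5)), Add(-3, -2))), a) = Mul(Mul(-41, Mul(-1, Pow(Add(-2, Pow(Mul(Rational(1, 3), 6), 2)), -1))), 13) = Mul(Mul(-41, Mul(-1, Pow(Add(-2, Pow(2, 2)), -1))), 13) = Mul(Mul(-41, Mul(-1, Pow(Add(-2, 4), -1))), 13) = Mul(Mul(-41, Mul(-1, Pow(2, -1))), 13) = Mul(Mul(-41, Mul(-1, Rational(1, 2))), 13) = Mul(Mul(-41, Rational(-1, 2)), 13) = Mul(Rational(41, 2), 13) = Rational(533, 2)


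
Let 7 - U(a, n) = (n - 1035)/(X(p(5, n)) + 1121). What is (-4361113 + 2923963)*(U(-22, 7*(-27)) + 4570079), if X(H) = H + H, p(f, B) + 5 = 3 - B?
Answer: -151061706245340/23 ≈ -6.5679e+12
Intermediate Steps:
p(f, B) = -2 - B (p(f, B) = -5 + (3 - B) = -2 - B)
X(H) = 2*H
U(a, n) = 7 - (-1035 + n)/(1117 - 2*n) (U(a, n) = 7 - (n - 1035)/(2*(-2 - n) + 1121) = 7 - (-1035 + n)/((-4 - 2*n) + 1121) = 7 - (-1035 + n)/(1117 - 2*n))
(-4361113 + 2923963)*(U(-22, 7*(-27)) + 4570079) = (-4361113 + 2923963)*((-8854 + 15*(7*(-27)))/(-1117 + 2*(7*(-27))) + 4570079) = -1437150*((-8854 + 15*(-189))/(-1117 + 2*(-189)) + 4570079) = -1437150*((-8854 - 2835)/(-1117 - 378) + 4570079) = -1437150*(-11689/(-1495) + 4570079) = -1437150*(-1/1495*(-11689) + 4570079) = -1437150*(11689/1495 + 4570079) = -1437150*6832279794/1495 = -151061706245340/23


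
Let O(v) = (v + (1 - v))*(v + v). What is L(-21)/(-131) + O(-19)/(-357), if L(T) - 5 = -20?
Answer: 10333/46767 ≈ 0.22095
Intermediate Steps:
L(T) = -15 (L(T) = 5 - 20 = -15)
O(v) = 2*v (O(v) = 1*(2*v) = 2*v)
L(-21)/(-131) + O(-19)/(-357) = -15/(-131) + (2*(-19))/(-357) = -15*(-1/131) - 38*(-1/357) = 15/131 + 38/357 = 10333/46767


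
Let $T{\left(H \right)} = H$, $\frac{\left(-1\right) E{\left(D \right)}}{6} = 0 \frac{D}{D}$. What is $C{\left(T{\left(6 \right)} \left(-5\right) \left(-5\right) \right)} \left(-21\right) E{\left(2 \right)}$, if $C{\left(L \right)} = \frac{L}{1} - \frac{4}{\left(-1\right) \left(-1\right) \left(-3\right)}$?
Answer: $0$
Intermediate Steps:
$E{\left(D \right)} = 0$ ($E{\left(D \right)} = - 6 \cdot 0 \frac{D}{D} = - 6 \cdot 0 \cdot 1 = \left(-6\right) 0 = 0$)
$C{\left(L \right)} = \frac{4}{3} + L$ ($C{\left(L \right)} = L 1 - \frac{4}{1 \left(-3\right)} = L - \frac{4}{-3} = L - - \frac{4}{3} = L + \frac{4}{3} = \frac{4}{3} + L$)
$C{\left(T{\left(6 \right)} \left(-5\right) \left(-5\right) \right)} \left(-21\right) E{\left(2 \right)} = \left(\frac{4}{3} + 6 \left(-5\right) \left(-5\right)\right) \left(-21\right) 0 = \left(\frac{4}{3} - -150\right) \left(-21\right) 0 = \left(\frac{4}{3} + 150\right) \left(-21\right) 0 = \frac{454}{3} \left(-21\right) 0 = \left(-3178\right) 0 = 0$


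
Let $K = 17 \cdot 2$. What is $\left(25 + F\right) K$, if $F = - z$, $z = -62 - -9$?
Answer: $2652$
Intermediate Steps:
$z = -53$ ($z = -62 + 9 = -53$)
$F = 53$ ($F = \left(-1\right) \left(-53\right) = 53$)
$K = 34$
$\left(25 + F\right) K = \left(25 + 53\right) 34 = 78 \cdot 34 = 2652$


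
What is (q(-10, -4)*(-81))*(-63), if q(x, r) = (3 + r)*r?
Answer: 20412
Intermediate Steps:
q(x, r) = r*(3 + r)
(q(-10, -4)*(-81))*(-63) = (-4*(3 - 4)*(-81))*(-63) = (-4*(-1)*(-81))*(-63) = (4*(-81))*(-63) = -324*(-63) = 20412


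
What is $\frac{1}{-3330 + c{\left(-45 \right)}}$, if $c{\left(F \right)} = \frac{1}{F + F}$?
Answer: $- \frac{90}{299701} \approx -0.0003003$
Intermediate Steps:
$c{\left(F \right)} = \frac{1}{2 F}$
$\frac{1}{-3330 + c{\left(-45 \right)}} = \frac{1}{-3330 + \frac{1}{2 \left(-45\right)}} = \frac{1}{-3330 + \frac{1}{2} \left(- \frac{1}{45}\right)} = \frac{1}{-3330 - \frac{1}{90}} = \frac{1}{- \frac{299701}{90}} = - \frac{90}{299701}$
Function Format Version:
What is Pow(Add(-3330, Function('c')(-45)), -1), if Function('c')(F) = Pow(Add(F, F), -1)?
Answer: Rational(-90, 299701) ≈ -0.00030030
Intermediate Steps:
Function('c')(F) = Mul(Rational(1, 2), Pow(F, -1)) (Function('c')(F) = Pow(Mul(2, F), -1) = Mul(Rational(1, 2), Pow(F, -1)))
Pow(Add(-3330, Function('c')(-45)), -1) = Pow(Add(-3330, Mul(Rational(1, 2), Pow(-45, -1))), -1) = Pow(Add(-3330, Mul(Rational(1, 2), Rational(-1, 45))), -1) = Pow(Add(-3330, Rational(-1, 90)), -1) = Pow(Rational(-299701, 90), -1) = Rational(-90, 299701)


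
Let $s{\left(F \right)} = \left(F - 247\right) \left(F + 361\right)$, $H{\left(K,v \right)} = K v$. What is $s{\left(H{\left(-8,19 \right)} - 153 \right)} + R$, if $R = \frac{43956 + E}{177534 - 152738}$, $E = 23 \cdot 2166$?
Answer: $- \frac{383200089}{12398} \approx -30908.0$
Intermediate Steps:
$E = 49818$
$s{\left(F \right)} = \left(-247 + F\right) \left(361 + F\right)$
$R = \frac{46887}{12398}$ ($R = \frac{43956 + 49818}{177534 - 152738} = \frac{93774}{24796} = 93774 \cdot \frac{1}{24796} = \frac{46887}{12398} \approx 3.7818$)
$s{\left(H{\left(-8,19 \right)} - 153 \right)} + R = \left(-89167 + \left(\left(-8\right) 19 - 153\right)^{2} + 114 \left(\left(-8\right) 19 - 153\right)\right) + \frac{46887}{12398} = \left(-89167 + \left(-152 - 153\right)^{2} + 114 \left(-152 - 153\right)\right) + \frac{46887}{12398} = \left(-89167 + \left(-305\right)^{2} + 114 \left(-305\right)\right) + \frac{46887}{12398} = \left(-89167 + 93025 - 34770\right) + \frac{46887}{12398} = -30912 + \frac{46887}{12398} = - \frac{383200089}{12398}$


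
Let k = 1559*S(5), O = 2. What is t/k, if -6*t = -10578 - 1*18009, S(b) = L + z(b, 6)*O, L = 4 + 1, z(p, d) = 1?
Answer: 9529/21826 ≈ 0.43659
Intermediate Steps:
L = 5
S(b) = 7 (S(b) = 5 + 1*2 = 5 + 2 = 7)
t = 9529/2 (t = -(-10578 - 1*18009)/6 = -(-10578 - 18009)/6 = -⅙*(-28587) = 9529/2 ≈ 4764.5)
k = 10913 (k = 1559*7 = 10913)
t/k = (9529/2)/10913 = (9529/2)*(1/10913) = 9529/21826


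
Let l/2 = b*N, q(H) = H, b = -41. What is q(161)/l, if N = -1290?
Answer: 161/105780 ≈ 0.0015220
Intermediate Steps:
l = 105780 (l = 2*(-41*(-1290)) = 2*52890 = 105780)
q(161)/l = 161/105780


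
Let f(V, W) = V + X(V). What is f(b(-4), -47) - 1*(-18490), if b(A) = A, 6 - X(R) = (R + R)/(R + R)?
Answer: 18491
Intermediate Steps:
X(R) = 5 (X(R) = 6 - (R + R)/(R + R) = 6 - 2*R/(2*R) = 6 - 2*R*1/(2*R) = 6 - 1*1 = 6 - 1 = 5)
f(V, W) = 5 + V (f(V, W) = V + 5 = 5 + V)
f(b(-4), -47) - 1*(-18490) = (5 - 4) - 1*(-18490) = 1 + 18490 = 18491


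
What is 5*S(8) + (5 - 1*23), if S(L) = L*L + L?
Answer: 342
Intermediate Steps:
S(L) = L + L**2 (S(L) = L**2 + L = L + L**2)
5*S(8) + (5 - 1*23) = 5*(8*(1 + 8)) + (5 - 1*23) = 5*(8*9) + (5 - 23) = 5*72 - 18 = 360 - 18 = 342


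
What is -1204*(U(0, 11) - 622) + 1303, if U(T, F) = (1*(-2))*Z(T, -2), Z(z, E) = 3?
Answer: 757415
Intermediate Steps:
U(T, F) = -6 (U(T, F) = (1*(-2))*3 = -2*3 = -6)
-1204*(U(0, 11) - 622) + 1303 = -1204*(-6 - 622) + 1303 = -1204*(-628) + 1303 = 756112 + 1303 = 757415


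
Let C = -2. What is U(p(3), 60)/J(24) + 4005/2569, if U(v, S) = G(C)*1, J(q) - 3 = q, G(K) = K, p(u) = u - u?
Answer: 102997/69363 ≈ 1.4849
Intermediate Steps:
p(u) = 0
J(q) = 3 + q
U(v, S) = -2 (U(v, S) = -2*1 = -2)
U(p(3), 60)/J(24) + 4005/2569 = -2/(3 + 24) + 4005/2569 = -2/27 + 4005*(1/2569) = -2*1/27 + 4005/2569 = -2/27 + 4005/2569 = 102997/69363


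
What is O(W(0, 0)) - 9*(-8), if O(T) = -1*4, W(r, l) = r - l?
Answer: 68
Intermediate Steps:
O(T) = -4
O(W(0, 0)) - 9*(-8) = -4 - 9*(-8) = -4 + 72 = 68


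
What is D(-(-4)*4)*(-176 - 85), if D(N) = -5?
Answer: 1305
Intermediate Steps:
D(-(-4)*4)*(-176 - 85) = -5*(-176 - 85) = -5*(-261) = 1305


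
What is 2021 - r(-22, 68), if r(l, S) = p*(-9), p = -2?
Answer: 2003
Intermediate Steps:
r(l, S) = 18 (r(l, S) = -2*(-9) = 18)
2021 - r(-22, 68) = 2021 - 1*18 = 2021 - 18 = 2003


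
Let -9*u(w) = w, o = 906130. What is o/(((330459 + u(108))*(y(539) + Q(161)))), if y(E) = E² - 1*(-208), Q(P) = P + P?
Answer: 24490/2599376481 ≈ 9.4215e-6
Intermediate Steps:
u(w) = -w/9
Q(P) = 2*P
y(E) = 208 + E² (y(E) = E² + 208 = 208 + E²)
o/(((330459 + u(108))*(y(539) + Q(161)))) = 906130/(((330459 - ⅑*108)*((208 + 539²) + 2*161))) = 906130/(((330459 - 12)*((208 + 290521) + 322))) = 906130/((330447*(290729 + 322))) = 906130/((330447*291051)) = 906130/96176929797 = 906130*(1/96176929797) = 24490/2599376481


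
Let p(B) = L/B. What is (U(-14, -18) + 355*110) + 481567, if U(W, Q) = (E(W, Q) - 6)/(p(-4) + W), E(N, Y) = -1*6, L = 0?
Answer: 3644325/7 ≈ 5.2062e+5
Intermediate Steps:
E(N, Y) = -6
p(B) = 0 (p(B) = 0/B = 0)
U(W, Q) = -12/W (U(W, Q) = (-6 - 6)/(0 + W) = -12/W)
(U(-14, -18) + 355*110) + 481567 = (-12/(-14) + 355*110) + 481567 = (-12*(-1/14) + 39050) + 481567 = (6/7 + 39050) + 481567 = 273356/7 + 481567 = 3644325/7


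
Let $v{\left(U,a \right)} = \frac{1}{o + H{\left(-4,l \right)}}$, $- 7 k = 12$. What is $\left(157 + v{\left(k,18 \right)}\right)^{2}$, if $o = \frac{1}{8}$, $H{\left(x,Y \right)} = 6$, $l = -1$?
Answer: $\frac{59305401}{2401} \approx 24700.0$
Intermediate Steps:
$k = - \frac{12}{7}$ ($k = \left(- \frac{1}{7}\right) 12 = - \frac{12}{7} \approx -1.7143$)
$o = \frac{1}{8} \approx 0.125$
$v{\left(U,a \right)} = \frac{8}{49}$ ($v{\left(U,a \right)} = \frac{1}{\frac{1}{8} + 6} = \frac{1}{\frac{49}{8}} = \frac{8}{49}$)
$\left(157 + v{\left(k,18 \right)}\right)^{2} = \left(157 + \frac{8}{49}\right)^{2} = \left(\frac{7701}{49}\right)^{2} = \frac{59305401}{2401}$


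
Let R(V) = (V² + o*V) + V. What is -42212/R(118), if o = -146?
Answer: 21106/1593 ≈ 13.249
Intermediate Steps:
R(V) = V² - 145*V (R(V) = (V² - 146*V) + V = V² - 145*V)
-42212/R(118) = -42212*1/(118*(-145 + 118)) = -42212/(118*(-27)) = -42212/(-3186) = -42212*(-1/3186) = 21106/1593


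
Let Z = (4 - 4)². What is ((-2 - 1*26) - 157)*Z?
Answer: 0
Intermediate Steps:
Z = 0 (Z = 0² = 0)
((-2 - 1*26) - 157)*Z = ((-2 - 1*26) - 157)*0 = ((-2 - 26) - 157)*0 = (-28 - 157)*0 = -185*0 = 0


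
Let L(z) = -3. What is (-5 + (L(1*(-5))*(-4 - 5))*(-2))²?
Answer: 3481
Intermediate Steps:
(-5 + (L(1*(-5))*(-4 - 5))*(-2))² = (-5 - 3*(-4 - 5)*(-2))² = (-5 - 3*(-9)*(-2))² = (-5 + 27*(-2))² = (-5 - 54)² = (-59)² = 3481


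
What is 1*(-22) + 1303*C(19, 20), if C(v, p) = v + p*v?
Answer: 519875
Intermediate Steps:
1*(-22) + 1303*C(19, 20) = 1*(-22) + 1303*(19*(1 + 20)) = -22 + 1303*(19*21) = -22 + 1303*399 = -22 + 519897 = 519875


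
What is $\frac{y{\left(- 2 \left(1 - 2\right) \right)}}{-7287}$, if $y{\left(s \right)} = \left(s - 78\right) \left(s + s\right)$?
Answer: $\frac{304}{7287} \approx 0.041718$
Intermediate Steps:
$y{\left(s \right)} = 2 s \left(-78 + s\right)$ ($y{\left(s \right)} = \left(-78 + s\right) 2 s = 2 s \left(-78 + s\right)$)
$\frac{y{\left(- 2 \left(1 - 2\right) \right)}}{-7287} = \frac{2 \left(- 2 \left(1 - 2\right)\right) \left(-78 - 2 \left(1 - 2\right)\right)}{-7287} = 2 \left(\left(-2\right) \left(-1\right)\right) \left(-78 - -2\right) \left(- \frac{1}{7287}\right) = 2 \cdot 2 \left(-78 + 2\right) \left(- \frac{1}{7287}\right) = 2 \cdot 2 \left(-76\right) \left(- \frac{1}{7287}\right) = \left(-304\right) \left(- \frac{1}{7287}\right) = \frac{304}{7287}$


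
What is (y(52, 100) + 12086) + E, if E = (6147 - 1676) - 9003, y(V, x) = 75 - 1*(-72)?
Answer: 7701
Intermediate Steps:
y(V, x) = 147 (y(V, x) = 75 + 72 = 147)
E = -4532 (E = 4471 - 9003 = -4532)
(y(52, 100) + 12086) + E = (147 + 12086) - 4532 = 12233 - 4532 = 7701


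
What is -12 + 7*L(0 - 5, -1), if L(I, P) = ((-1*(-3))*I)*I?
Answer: 513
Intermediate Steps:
L(I, P) = 3*I² (L(I, P) = (3*I)*I = 3*I²)
-12 + 7*L(0 - 5, -1) = -12 + 7*(3*(0 - 5)²) = -12 + 7*(3*(-5)²) = -12 + 7*(3*25) = -12 + 7*75 = -12 + 525 = 513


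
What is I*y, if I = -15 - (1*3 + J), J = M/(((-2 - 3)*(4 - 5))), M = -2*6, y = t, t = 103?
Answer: -8034/5 ≈ -1606.8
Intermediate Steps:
y = 103
M = -12
J = -12/5 (J = -12*1/((-2 - 3)*(4 - 5)) = -12/((-5*(-1))) = -12/5 ≈ -2.4000)
I = -78/5 (I = -15 - (1*3 - 12/5) = -15 - (3 - 12/5) = -15 - 1*⅗ = -15 - ⅗ = -78/5 ≈ -15.600)
I*y = -78/5*103 = -8034/5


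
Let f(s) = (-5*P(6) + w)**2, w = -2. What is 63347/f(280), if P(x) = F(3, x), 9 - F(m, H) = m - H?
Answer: 63347/3844 ≈ 16.479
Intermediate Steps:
F(m, H) = 9 + H - m (F(m, H) = 9 - (m - H) = 9 + (H - m) = 9 + H - m)
P(x) = 6 + x (P(x) = 9 + x - 1*3 = 9 + x - 3 = 6 + x)
f(s) = 3844 (f(s) = (-5*(6 + 6) - 2)**2 = (-5*12 - 2)**2 = (-60 - 2)**2 = (-62)**2 = 3844)
63347/f(280) = 63347/3844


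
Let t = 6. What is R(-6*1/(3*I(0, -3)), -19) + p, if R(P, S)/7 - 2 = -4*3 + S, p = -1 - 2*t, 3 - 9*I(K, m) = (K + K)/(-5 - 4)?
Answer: -216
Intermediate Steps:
I(K, m) = ⅓ + 2*K/81 (I(K, m) = ⅓ - (K + K)/(9*(-5 - 4)) = ⅓ - 2*K/(9*(-9)) = ⅓ - 2*K*(-1)/(9*9) = ⅓ - (-2)*K/81 = ⅓ + 2*K/81)
p = -13 (p = -1 - 2*6 = -1 - 12 = -13)
R(P, S) = -70 + 7*S (R(P, S) = 14 + 7*(-4*3 + S) = 14 + 7*(-12 + S) = 14 + (-84 + 7*S) = -70 + 7*S)
R(-6*1/(3*I(0, -3)), -19) + p = (-70 + 7*(-19)) - 13 = (-70 - 133) - 13 = -203 - 13 = -216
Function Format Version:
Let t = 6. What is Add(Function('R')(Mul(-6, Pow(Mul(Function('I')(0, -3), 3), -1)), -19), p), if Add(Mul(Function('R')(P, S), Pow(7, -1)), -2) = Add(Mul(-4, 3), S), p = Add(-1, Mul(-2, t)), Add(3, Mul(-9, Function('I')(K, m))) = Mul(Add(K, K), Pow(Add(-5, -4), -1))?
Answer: -216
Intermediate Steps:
Function('I')(K, m) = Add(Rational(1, 3), Mul(Rational(2, 81), K)) (Function('I')(K, m) = Add(Rational(1, 3), Mul(Rational(-1, 9), Mul(Add(K, K), Pow(Add(-5, -4), -1)))) = Add(Rational(1, 3), Mul(Rational(-1, 9), Mul(Mul(2, K), Pow(-9, -1)))) = Add(Rational(1, 3), Mul(Rational(-1, 9), Mul(Mul(2, K), Rational(-1, 9)))) = Add(Rational(1, 3), Mul(Rational(-1, 9), Mul(Rational(-2, 9), K))) = Add(Rational(1, 3), Mul(Rational(2, 81), K)))
p = -13 (p = Add(-1, Mul(-2, 6)) = Add(-1, -12) = -13)
Function('R')(P, S) = Add(-70, Mul(7, S)) (Function('R')(P, S) = Add(14, Mul(7, Add(Mul(-4, 3), S))) = Add(14, Mul(7, Add(-12, S))) = Add(14, Add(-84, Mul(7, S))) = Add(-70, Mul(7, S)))
Add(Function('R')(Mul(-6, Pow(Mul(Function('I')(0, -3), 3), -1)), -19), p) = Add(Add(-70, Mul(7, -19)), -13) = Add(Add(-70, -133), -13) = Add(-203, -13) = -216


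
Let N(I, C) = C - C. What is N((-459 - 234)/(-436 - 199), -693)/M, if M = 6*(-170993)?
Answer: 0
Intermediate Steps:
M = -1025958
N(I, C) = 0
N((-459 - 234)/(-436 - 199), -693)/M = 0/(-1025958) = 0*(-1/1025958) = 0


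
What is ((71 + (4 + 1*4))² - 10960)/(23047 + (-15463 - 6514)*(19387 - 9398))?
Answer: 1573/73168402 ≈ 2.1498e-5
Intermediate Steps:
((71 + (4 + 1*4))² - 10960)/(23047 + (-15463 - 6514)*(19387 - 9398)) = ((71 + (4 + 4))² - 10960)/(23047 - 21977*9989) = ((71 + 8)² - 10960)/(23047 - 219528253) = (79² - 10960)/(-219505206) = (6241 - 10960)*(-1/219505206) = -4719*(-1/219505206) = 1573/73168402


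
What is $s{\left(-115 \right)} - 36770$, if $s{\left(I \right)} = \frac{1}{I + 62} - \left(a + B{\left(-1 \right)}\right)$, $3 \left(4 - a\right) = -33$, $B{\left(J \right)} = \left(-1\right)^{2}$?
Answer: $- \frac{1949659}{53} \approx -36786.0$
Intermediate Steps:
$B{\left(J \right)} = 1$
$a = 15$ ($a = 4 - -11 = 4 + 11 = 15$)
$s{\left(I \right)} = -16 + \frac{1}{62 + I}$ ($s{\left(I \right)} = \frac{1}{I + 62} - \left(15 + 1\right) = \frac{1}{62 + I} - 16 = -16 + \frac{1}{62 + I}$)
$s{\left(-115 \right)} - 36770 = \frac{-991 - -1840}{62 - 115} - 36770 = \frac{-991 + 1840}{-53} - 36770 = \left(- \frac{1}{53}\right) 849 - 36770 = - \frac{849}{53} - 36770 = - \frac{1949659}{53}$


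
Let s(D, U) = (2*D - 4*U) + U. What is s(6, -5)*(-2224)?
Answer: -60048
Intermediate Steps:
s(D, U) = -3*U + 2*D (s(D, U) = (-4*U + 2*D) + U = -3*U + 2*D)
s(6, -5)*(-2224) = (-3*(-5) + 2*6)*(-2224) = (15 + 12)*(-2224) = 27*(-2224) = -60048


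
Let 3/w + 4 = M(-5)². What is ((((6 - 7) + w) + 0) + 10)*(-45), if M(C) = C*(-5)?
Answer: -9320/23 ≈ -405.22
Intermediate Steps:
M(C) = -5*C
w = 1/207 (w = 3/(-4 + (-5*(-5))²) = 3/(-4 + 25²) = 3/(-4 + 625) = 3/621 = 3*(1/621) = 1/207 ≈ 0.0048309)
((((6 - 7) + w) + 0) + 10)*(-45) = ((((6 - 7) + 1/207) + 0) + 10)*(-45) = (((-1 + 1/207) + 0) + 10)*(-45) = ((-206/207 + 0) + 10)*(-45) = (-206/207 + 10)*(-45) = (1864/207)*(-45) = -9320/23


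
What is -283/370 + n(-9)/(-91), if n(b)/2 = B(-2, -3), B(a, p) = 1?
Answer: -26493/33670 ≈ -0.78684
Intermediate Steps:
n(b) = 2 (n(b) = 2*1 = 2)
-283/370 + n(-9)/(-91) = -283/370 + 2/(-91) = -283*1/370 + 2*(-1/91) = -283/370 - 2/91 = -26493/33670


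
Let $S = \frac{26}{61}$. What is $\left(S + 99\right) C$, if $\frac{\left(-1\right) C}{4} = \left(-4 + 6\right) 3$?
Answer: $- \frac{145560}{61} \approx -2386.2$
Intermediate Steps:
$S = \frac{26}{61}$ ($S = 26 \cdot \frac{1}{61} = \frac{26}{61} \approx 0.42623$)
$C = -24$ ($C = - 4 \left(-4 + 6\right) 3 = - 4 \cdot 2 \cdot 3 = \left(-4\right) 6 = -24$)
$\left(S + 99\right) C = \left(\frac{26}{61} + 99\right) \left(-24\right) = \frac{6065}{61} \left(-24\right) = - \frac{145560}{61}$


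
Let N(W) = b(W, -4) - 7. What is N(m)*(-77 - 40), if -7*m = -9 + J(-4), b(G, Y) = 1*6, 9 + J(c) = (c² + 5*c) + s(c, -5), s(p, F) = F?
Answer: 117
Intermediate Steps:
J(c) = -14 + c² + 5*c (J(c) = -9 + ((c² + 5*c) - 5) = -9 + (-5 + c² + 5*c) = -14 + c² + 5*c)
b(G, Y) = 6
m = 27/7 (m = -(-9 + (-14 + (-4)² + 5*(-4)))/7 = -(-9 + (-14 + 16 - 20))/7 = -(-9 - 18)/7 = -⅐*(-27) = 27/7 ≈ 3.8571)
N(W) = -1 (N(W) = 6 - 7 = -1)
N(m)*(-77 - 40) = -(-77 - 40) = -1*(-117) = 117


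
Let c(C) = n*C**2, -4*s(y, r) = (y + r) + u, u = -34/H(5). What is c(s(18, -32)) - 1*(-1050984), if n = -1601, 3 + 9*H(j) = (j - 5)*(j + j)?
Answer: 276100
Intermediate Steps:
H(j) = -1/3 + 2*j*(-5 + j)/9 (H(j) = -1/3 + ((j - 5)*(j + j))/9 = -1/3 + ((-5 + j)*(2*j))/9 = -1/3 + (2*j*(-5 + j))/9 = -1/3 + 2*j*(-5 + j)/9)
u = 102 (u = -34/(-1/3 - 10/9*5 + (2/9)*5**2) = -34/(-1/3 - 50/9 + (2/9)*25) = -34/(-1/3 - 50/9 + 50/9) = -34/(-1/3) = -34*(-3) = 102)
s(y, r) = -51/2 - r/4 - y/4 (s(y, r) = -((y + r) + 102)/4 = -((r + y) + 102)/4 = -(102 + r + y)/4 = -51/2 - r/4 - y/4)
c(C) = -1601*C**2
c(s(18, -32)) - 1*(-1050984) = -1601*(-51/2 - 1/4*(-32) - 1/4*18)**2 - 1*(-1050984) = -1601*(-51/2 + 8 - 9/2)**2 + 1050984 = -1601*(-22)**2 + 1050984 = -1601*484 + 1050984 = -774884 + 1050984 = 276100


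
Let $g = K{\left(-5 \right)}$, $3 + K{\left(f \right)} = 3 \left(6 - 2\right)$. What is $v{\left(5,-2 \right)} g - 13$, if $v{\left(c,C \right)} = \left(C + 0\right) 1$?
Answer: $-31$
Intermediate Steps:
$v{\left(c,C \right)} = C$ ($v{\left(c,C \right)} = C 1 = C$)
$K{\left(f \right)} = 9$ ($K{\left(f \right)} = -3 + 3 \left(6 - 2\right) = -3 + 3 \cdot 4 = -3 + 12 = 9$)
$g = 9$
$v{\left(5,-2 \right)} g - 13 = \left(-2\right) 9 - 13 = -18 - 13 = -31$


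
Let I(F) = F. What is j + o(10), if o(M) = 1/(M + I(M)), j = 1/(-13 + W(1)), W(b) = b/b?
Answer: -1/30 ≈ -0.033333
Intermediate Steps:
W(b) = 1
j = -1/12 (j = 1/(-13 + 1) = 1/(-12) = -1/12 ≈ -0.083333)
o(M) = 1/(2*M) (o(M) = 1/(M + M) = 1/(2*M))
j + o(10) = -1/12 + (1/2)/10 = -1/12 + (1/2)*(1/10) = -1/12 + 1/20 = -1/30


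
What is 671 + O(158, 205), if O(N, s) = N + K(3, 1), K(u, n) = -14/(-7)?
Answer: 831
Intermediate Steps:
K(u, n) = 2 (K(u, n) = -14*(-⅐) = 2)
O(N, s) = 2 + N (O(N, s) = N + 2 = 2 + N)
671 + O(158, 205) = 671 + (2 + 158) = 671 + 160 = 831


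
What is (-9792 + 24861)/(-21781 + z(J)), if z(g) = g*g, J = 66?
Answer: -15069/17425 ≈ -0.86479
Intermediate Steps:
z(g) = g**2
(-9792 + 24861)/(-21781 + z(J)) = (-9792 + 24861)/(-21781 + 66**2) = 15069/(-21781 + 4356) = 15069/(-17425) = 15069*(-1/17425) = -15069/17425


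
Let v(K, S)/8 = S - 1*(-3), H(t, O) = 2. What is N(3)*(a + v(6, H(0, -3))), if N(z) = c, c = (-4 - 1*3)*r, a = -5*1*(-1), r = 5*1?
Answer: -1575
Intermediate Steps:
r = 5
v(K, S) = 24 + 8*S (v(K, S) = 8*(S - 1*(-3)) = 8*(S + 3) = 8*(3 + S) = 24 + 8*S)
a = 5 (a = -5*(-1) = 5)
c = -35 (c = (-4 - 1*3)*5 = (-4 - 3)*5 = -7*5 = -35)
N(z) = -35
N(3)*(a + v(6, H(0, -3))) = -35*(5 + (24 + 8*2)) = -35*(5 + (24 + 16)) = -35*(5 + 40) = -35*45 = -1575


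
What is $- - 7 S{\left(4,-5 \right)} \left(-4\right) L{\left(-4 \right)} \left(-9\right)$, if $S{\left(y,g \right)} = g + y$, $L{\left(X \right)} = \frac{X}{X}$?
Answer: $-252$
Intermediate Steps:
$L{\left(X \right)} = 1$
$- - 7 S{\left(4,-5 \right)} \left(-4\right) L{\left(-4 \right)} \left(-9\right) = - - 7 \left(-5 + 4\right) \left(-4\right) 1 \left(-9\right) = - - 7 \left(-1\right) \left(-4\right) 1 \left(-9\right) = - - 7 \cdot 4 \cdot 1 \left(-9\right) = - \left(-7\right) 4 \left(-9\right) = - \left(-28\right) \left(-9\right) = \left(-1\right) 252 = -252$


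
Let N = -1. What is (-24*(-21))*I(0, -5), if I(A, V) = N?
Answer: -504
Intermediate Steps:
I(A, V) = -1
(-24*(-21))*I(0, -5) = -24*(-21)*(-1) = 504*(-1) = -504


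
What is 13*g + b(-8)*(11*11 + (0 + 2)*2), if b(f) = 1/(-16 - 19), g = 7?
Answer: 612/7 ≈ 87.429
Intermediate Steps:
b(f) = -1/35 (b(f) = 1/(-35) = -1/35)
13*g + b(-8)*(11*11 + (0 + 2)*2) = 13*7 - (11*11 + (0 + 2)*2)/35 = 91 - (121 + 2*2)/35 = 91 - (121 + 4)/35 = 91 - 1/35*125 = 91 - 25/7 = 612/7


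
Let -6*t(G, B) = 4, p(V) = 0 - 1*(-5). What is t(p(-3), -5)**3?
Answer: -8/27 ≈ -0.29630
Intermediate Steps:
p(V) = 5 (p(V) = 0 + 5 = 5)
t(G, B) = -2/3 (t(G, B) = -1/6*4 = -2/3)
t(p(-3), -5)**3 = (-2/3)**3 = -8/27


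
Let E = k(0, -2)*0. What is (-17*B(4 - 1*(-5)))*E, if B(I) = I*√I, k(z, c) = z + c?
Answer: 0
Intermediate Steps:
k(z, c) = c + z
B(I) = I^(3/2)
E = 0 (E = (-2 + 0)*0 = -2*0 = 0)
(-17*B(4 - 1*(-5)))*E = -17*(4 - 1*(-5))^(3/2)*0 = -17*(4 + 5)^(3/2)*0 = -17*9^(3/2)*0 = -17*27*0 = -459*0 = 0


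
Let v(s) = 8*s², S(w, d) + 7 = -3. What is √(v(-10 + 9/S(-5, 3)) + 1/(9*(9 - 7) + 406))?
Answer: 3*√118662442/1060 ≈ 30.830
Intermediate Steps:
S(w, d) = -10 (S(w, d) = -7 - 3 = -10)
√(v(-10 + 9/S(-5, 3)) + 1/(9*(9 - 7) + 406)) = √(8*(-10 + 9/(-10))² + 1/(9*(9 - 7) + 406)) = √(8*(-10 + 9*(-⅒))² + 1/(9*2 + 406)) = √(8*(-10 - 9/10)² + 1/(18 + 406)) = √(8*(-109/10)² + 1/424) = √(8*(11881/100) + 1/424) = √(23762/25 + 1/424) = √(10075113/10600) = 3*√118662442/1060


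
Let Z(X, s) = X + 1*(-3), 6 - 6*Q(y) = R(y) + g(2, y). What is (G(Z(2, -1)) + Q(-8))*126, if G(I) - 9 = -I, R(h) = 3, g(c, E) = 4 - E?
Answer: 1071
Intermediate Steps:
Q(y) = -⅙ + y/6 (Q(y) = 1 - (3 + (4 - y))/6 = 1 - (7 - y)/6 = 1 + (-7/6 + y/6) = -⅙ + y/6)
Z(X, s) = -3 + X (Z(X, s) = X - 3 = -3 + X)
G(I) = 9 - I
(G(Z(2, -1)) + Q(-8))*126 = ((9 - (-3 + 2)) + (-⅙ + (⅙)*(-8)))*126 = ((9 - 1*(-1)) + (-⅙ - 4/3))*126 = ((9 + 1) - 3/2)*126 = (10 - 3/2)*126 = (17/2)*126 = 1071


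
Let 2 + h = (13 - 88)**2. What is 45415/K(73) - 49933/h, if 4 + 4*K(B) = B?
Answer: 1018028803/387987 ≈ 2623.9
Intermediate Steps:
h = 5623 (h = -2 + (13 - 88)**2 = -2 + (-75)**2 = -2 + 5625 = 5623)
K(B) = -1 + B/4
45415/K(73) - 49933/h = 45415/(-1 + (1/4)*73) - 49933/5623 = 45415/(-1 + 73/4) - 49933*1/5623 = 45415/(69/4) - 49933/5623 = 45415*(4/69) - 49933/5623 = 181660/69 - 49933/5623 = 1018028803/387987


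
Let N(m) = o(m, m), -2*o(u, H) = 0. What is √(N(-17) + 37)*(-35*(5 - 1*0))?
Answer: -175*√37 ≈ -1064.5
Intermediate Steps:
o(u, H) = 0 (o(u, H) = -½*0 = 0)
N(m) = 0
√(N(-17) + 37)*(-35*(5 - 1*0)) = √(0 + 37)*(-35*(5 - 1*0)) = √37*(-35*(5 + 0)) = √37*(-35*5) = √37*(-175) = -175*√37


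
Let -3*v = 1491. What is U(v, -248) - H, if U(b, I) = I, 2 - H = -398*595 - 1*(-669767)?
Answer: 432707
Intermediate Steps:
H = -432955 (H = 2 - (-398*595 - 1*(-669767)) = 2 - (-236810 + 669767) = 2 - 1*432957 = 2 - 432957 = -432955)
v = -497 (v = -⅓*1491 = -497)
U(v, -248) - H = -248 - 1*(-432955) = -248 + 432955 = 432707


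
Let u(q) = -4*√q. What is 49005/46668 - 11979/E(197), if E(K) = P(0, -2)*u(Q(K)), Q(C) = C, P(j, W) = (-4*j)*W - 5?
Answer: 16335/15556 - 11979*√197/3940 ≈ -41.623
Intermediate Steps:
P(j, W) = -5 - 4*W*j (P(j, W) = -4*W*j - 5 = -5 - 4*W*j)
E(K) = 20*√K (E(K) = (-5 - 4*(-2)*0)*(-4*√K) = (-5 + 0)*(-4*√K) = -(-20)*√K = 20*√K)
49005/46668 - 11979/E(197) = 49005/46668 - 11979*√197/3940 = 49005*(1/46668) - 11979*√197/3940 = 16335/15556 - 11979*√197/3940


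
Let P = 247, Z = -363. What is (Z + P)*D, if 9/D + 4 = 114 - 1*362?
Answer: 29/7 ≈ 4.1429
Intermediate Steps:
D = -1/28 (D = 9/(-4 + (114 - 1*362)) = 9/(-4 + (114 - 362)) = 9/(-4 - 248) = 9/(-252) = 9*(-1/252) = -1/28 ≈ -0.035714)
(Z + P)*D = (-363 + 247)*(-1/28) = -116*(-1/28) = 29/7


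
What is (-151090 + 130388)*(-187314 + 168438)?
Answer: 390770952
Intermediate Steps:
(-151090 + 130388)*(-187314 + 168438) = -20702*(-18876) = 390770952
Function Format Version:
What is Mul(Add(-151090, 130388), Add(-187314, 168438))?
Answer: 390770952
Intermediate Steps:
Mul(Add(-151090, 130388), Add(-187314, 168438)) = Mul(-20702, -18876) = 390770952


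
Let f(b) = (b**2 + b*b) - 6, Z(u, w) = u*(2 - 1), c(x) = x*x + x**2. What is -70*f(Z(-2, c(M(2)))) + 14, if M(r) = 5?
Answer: -126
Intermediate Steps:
c(x) = 2*x**2 (c(x) = x**2 + x**2 = 2*x**2)
Z(u, w) = u (Z(u, w) = u*1 = u)
f(b) = -6 + 2*b**2 (f(b) = (b**2 + b**2) - 6 = 2*b**2 - 6 = -6 + 2*b**2)
-70*f(Z(-2, c(M(2)))) + 14 = -70*(-6 + 2*(-2)**2) + 14 = -70*(-6 + 2*4) + 14 = -70*(-6 + 8) + 14 = -70*2 + 14 = -140 + 14 = -126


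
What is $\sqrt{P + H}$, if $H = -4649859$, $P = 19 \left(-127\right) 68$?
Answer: $i \sqrt{4813943} \approx 2194.1 i$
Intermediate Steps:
$P = -164084$ ($P = \left(-2413\right) 68 = -164084$)
$\sqrt{P + H} = \sqrt{-164084 - 4649859} = \sqrt{-4813943} = i \sqrt{4813943}$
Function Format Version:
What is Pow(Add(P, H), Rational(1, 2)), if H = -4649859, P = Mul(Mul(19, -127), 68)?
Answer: Mul(I, Pow(4813943, Rational(1, 2))) ≈ Mul(2194.1, I)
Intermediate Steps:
P = -164084 (P = Mul(-2413, 68) = -164084)
Pow(Add(P, H), Rational(1, 2)) = Pow(Add(-164084, -4649859), Rational(1, 2)) = Pow(-4813943, Rational(1, 2)) = Mul(I, Pow(4813943, Rational(1, 2)))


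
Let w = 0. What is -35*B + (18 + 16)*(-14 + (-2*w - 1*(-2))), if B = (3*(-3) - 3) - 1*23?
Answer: 817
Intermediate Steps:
B = -35 (B = (-9 - 3) - 23 = -12 - 23 = -35)
-35*B + (18 + 16)*(-14 + (-2*w - 1*(-2))) = -35*(-35) + (18 + 16)*(-14 + (-2*0 - 1*(-2))) = 1225 + 34*(-14 + (0 + 2)) = 1225 + 34*(-14 + 2) = 1225 + 34*(-12) = 1225 - 408 = 817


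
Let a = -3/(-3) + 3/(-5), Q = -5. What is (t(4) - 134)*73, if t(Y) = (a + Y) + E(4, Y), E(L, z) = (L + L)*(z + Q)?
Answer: -50224/5 ≈ -10045.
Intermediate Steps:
E(L, z) = 2*L*(-5 + z) (E(L, z) = (L + L)*(z - 5) = (2*L)*(-5 + z) = 2*L*(-5 + z))
a = ⅖ (a = -3*(-⅓) + 3*(-⅕) = 1 - ⅗ = ⅖ ≈ 0.40000)
t(Y) = -198/5 + 9*Y (t(Y) = (⅖ + Y) + 2*4*(-5 + Y) = (⅖ + Y) + (-40 + 8*Y) = -198/5 + 9*Y)
(t(4) - 134)*73 = ((-198/5 + 9*4) - 134)*73 = ((-198/5 + 36) - 134)*73 = (-18/5 - 134)*73 = -688/5*73 = -50224/5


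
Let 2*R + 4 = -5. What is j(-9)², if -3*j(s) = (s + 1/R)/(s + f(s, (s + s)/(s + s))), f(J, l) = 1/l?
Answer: 6889/46656 ≈ 0.14766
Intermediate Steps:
R = -9/2 (R = -2 + (½)*(-5) = -2 - 5/2 = -9/2 ≈ -4.5000)
j(s) = -(-2/9 + s)/(3*(1 + s)) (j(s) = -(s + 1/(-9/2))/(3*(s + 1/((s + s)/(s + s)))) = -(s - 2/9)/(3*(s + 1/((2*s)/((2*s))))) = -(-2/9 + s)/(3*(s + 1/((2*s)*(1/(2*s))))) = -(-2/9 + s)/(3*(s + 1/1)) = -(-2/9 + s)/(3*(s + 1)) = -(-2/9 + s)/(3*(1 + s)))
j(-9)² = ((2 - 9*(-9))/(27*(1 - 9)))² = ((1/27)*(2 + 81)/(-8))² = ((1/27)*(-⅛)*83)² = (-83/216)² = 6889/46656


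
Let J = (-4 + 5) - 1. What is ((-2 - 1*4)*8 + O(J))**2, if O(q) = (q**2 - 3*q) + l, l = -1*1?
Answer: 2401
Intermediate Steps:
l = -1
J = 0 (J = 1 - 1 = 0)
O(q) = -1 + q**2 - 3*q (O(q) = (q**2 - 3*q) - 1 = -1 + q**2 - 3*q)
((-2 - 1*4)*8 + O(J))**2 = ((-2 - 1*4)*8 + (-1 + 0**2 - 3*0))**2 = ((-2 - 4)*8 + (-1 + 0 + 0))**2 = (-6*8 - 1)**2 = (-48 - 1)**2 = (-49)**2 = 2401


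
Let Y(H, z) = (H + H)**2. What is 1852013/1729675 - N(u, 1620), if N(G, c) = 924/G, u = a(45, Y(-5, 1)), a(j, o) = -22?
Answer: 74498363/1729675 ≈ 43.071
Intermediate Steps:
Y(H, z) = 4*H**2 (Y(H, z) = (2*H)**2 = 4*H**2)
u = -22
1852013/1729675 - N(u, 1620) = 1852013/1729675 - 924/(-22) = 1852013*(1/1729675) - 924*(-1)/22 = 1852013/1729675 - 1*(-42) = 1852013/1729675 + 42 = 74498363/1729675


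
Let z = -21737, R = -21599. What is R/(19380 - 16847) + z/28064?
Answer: -661214157/71086112 ≈ -9.3016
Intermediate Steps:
R/(19380 - 16847) + z/28064 = -21599/(19380 - 16847) - 21737/28064 = -21599/2533 - 21737*1/28064 = -21599*1/2533 - 21737/28064 = -21599/2533 - 21737/28064 = -661214157/71086112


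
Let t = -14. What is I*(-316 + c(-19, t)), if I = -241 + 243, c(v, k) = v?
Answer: -670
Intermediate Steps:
I = 2
I*(-316 + c(-19, t)) = 2*(-316 - 19) = 2*(-335) = -670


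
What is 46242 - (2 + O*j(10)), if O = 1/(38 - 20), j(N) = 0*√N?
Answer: 46240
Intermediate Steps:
j(N) = 0
O = 1/18 ≈ 0.055556
46242 - (2 + O*j(10)) = 46242 - (2 + (1/18)*0) = 46242 - (2 + 0) = 46242 - 1*2 = 46242 - 2 = 46240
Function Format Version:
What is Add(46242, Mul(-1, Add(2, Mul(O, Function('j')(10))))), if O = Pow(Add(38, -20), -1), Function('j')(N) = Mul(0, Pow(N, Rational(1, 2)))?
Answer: 46240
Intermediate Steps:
Function('j')(N) = 0
O = Rational(1, 18) (O = Pow(18, -1) = Rational(1, 18) ≈ 0.055556)
Add(46242, Mul(-1, Add(2, Mul(O, Function('j')(10))))) = Add(46242, Mul(-1, Add(2, Mul(Rational(1, 18), 0)))) = Add(46242, Mul(-1, Add(2, 0))) = Add(46242, Mul(-1, 2)) = Add(46242, -2) = 46240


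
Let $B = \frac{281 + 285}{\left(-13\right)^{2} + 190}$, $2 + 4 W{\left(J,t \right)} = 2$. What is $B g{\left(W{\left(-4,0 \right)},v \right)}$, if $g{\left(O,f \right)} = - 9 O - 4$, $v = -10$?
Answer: $- \frac{2264}{359} \approx -6.3064$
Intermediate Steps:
$W{\left(J,t \right)} = 0$ ($W{\left(J,t \right)} = - \frac{1}{2} + \frac{1}{4} \cdot 2 = - \frac{1}{2} + \frac{1}{2} = 0$)
$g{\left(O,f \right)} = -4 - 9 O$
$B = \frac{566}{359}$ ($B = \frac{566}{169 + 190} = \frac{566}{359} \approx 1.5766$)
$B g{\left(W{\left(-4,0 \right)},v \right)} = \frac{566 \left(-4 - 0\right)}{359} = \frac{566 \left(-4 + 0\right)}{359} = \frac{566}{359} \left(-4\right) = - \frac{2264}{359}$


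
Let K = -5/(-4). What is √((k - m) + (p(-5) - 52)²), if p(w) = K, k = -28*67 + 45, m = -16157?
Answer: 5*√10817/4 ≈ 130.01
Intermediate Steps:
k = -1831 (k = -1876 + 45 = -1831)
K = 5/4 (K = -5*(-¼) = 5/4 ≈ 1.2500)
p(w) = 5/4
√((k - m) + (p(-5) - 52)²) = √((-1831 - 1*(-16157)) + (5/4 - 52)²) = √((-1831 + 16157) + (-203/4)²) = √(14326 + 41209/16) = √(270425/16) = 5*√10817/4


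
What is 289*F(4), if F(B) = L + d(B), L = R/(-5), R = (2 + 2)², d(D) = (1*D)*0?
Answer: -4624/5 ≈ -924.80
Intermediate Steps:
d(D) = 0 (d(D) = D*0 = 0)
R = 16 (R = 4² = 16)
L = -16/5 (L = 16/(-5) = 16*(-⅕) = -16/5 ≈ -3.2000)
F(B) = -16/5 (F(B) = -16/5 + 0 = -16/5)
289*F(4) = 289*(-16/5) = -4624/5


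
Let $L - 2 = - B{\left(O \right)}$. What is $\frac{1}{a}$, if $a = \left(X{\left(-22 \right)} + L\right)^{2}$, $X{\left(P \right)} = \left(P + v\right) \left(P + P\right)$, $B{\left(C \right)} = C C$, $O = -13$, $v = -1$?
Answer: $\frac{1}{714025} \approx 1.4005 \cdot 10^{-6}$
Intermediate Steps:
$B{\left(C \right)} = C^{2}$
$L = -167$ ($L = 2 - \left(-13\right)^{2} = 2 - 169 = -167$)
$X{\left(P \right)} = 2 P \left(-1 + P\right)$ ($X{\left(P \right)} = \left(P - 1\right) \left(P + P\right) = \left(-1 + P\right) 2 P = 2 P \left(-1 + P\right)$)
$a = 714025$ ($a = \left(2 \left(-22\right) \left(-1 - 22\right) - 167\right)^{2} = \left(2 \left(-22\right) \left(-23\right) - 167\right)^{2} = \left(1012 - 167\right)^{2} = 845^{2} = 714025$)
$\frac{1}{a} = \frac{1}{714025}$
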